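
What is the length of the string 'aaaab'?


String: 'aaaab'
Counting characters:
  'a' appears 4 time(s)
  'b' appears 1 time(s)
Total length = 4 + 1 = 5

5


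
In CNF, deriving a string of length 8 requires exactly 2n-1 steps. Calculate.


Chomsky Normal Form derivation:
String length n = 8
Each step either:
  - Splits a nonterminal into two (n-1 such steps)
  - Converts a nonterminal to terminal (n such steps)
Total = (n-1) + n = 2n - 1
= 2(8) - 1
= 16 - 1
= 15

15


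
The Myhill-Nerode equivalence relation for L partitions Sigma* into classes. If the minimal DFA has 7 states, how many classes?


Myhill-Nerode theorem:
Number of equivalence classes = number of states in minimal DFA
Minimal DFA states = 7
Therefore equivalence classes = 7

7


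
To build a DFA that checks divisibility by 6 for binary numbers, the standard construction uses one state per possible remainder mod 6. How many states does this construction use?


Divisibility by 6 is tracked via the remainder mod 6: 0, 1, ..., 5
The construction assigns one state to each remainder
Number of remainders = 6

6


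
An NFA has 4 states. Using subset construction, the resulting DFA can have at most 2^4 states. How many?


NFA has 4 states
Subset construction: each DFA state = subset of NFA states
Maximum subsets = 2^4
2^4 = 16

16


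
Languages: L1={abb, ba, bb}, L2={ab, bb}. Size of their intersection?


L1 = {abb, ba, bb}
L2 = {ab, bb}
Checking each string in L1 against L2:
  'abb': in L2? No
  'ba': in L2? No
  'bb': in L2? Yes
Intersection = {bb}
|L1 ∩ L2| = 1

1


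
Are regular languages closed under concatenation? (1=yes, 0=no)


Regular languages are closed under all standard operations:
- Union: Yes (product construction)
- Intersection: Yes (product construction)
- Complement: Yes (swap accept/reject)
- Concatenation: Yes (NFA construction)
Operation: concatenation -> Closed

1


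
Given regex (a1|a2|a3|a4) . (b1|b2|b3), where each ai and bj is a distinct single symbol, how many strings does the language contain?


First group: 4 alternatives
Second group: 3 alternatives
Concatenation: each choice from group 1 pairs with each from group 2
Total = 4 x 3 = 12

12


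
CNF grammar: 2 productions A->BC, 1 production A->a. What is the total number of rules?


CNF allows two rule forms:
  A -> BC (binary): 2 rules
  A -> a (terminal): 1 rule
Total = 2 + 1 = 3

3


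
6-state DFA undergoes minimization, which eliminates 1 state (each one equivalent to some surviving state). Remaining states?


Original DFA: 6 states
Redundant states removed: 1
Minimized states = original - removed
= 6 - 1
= 5

5


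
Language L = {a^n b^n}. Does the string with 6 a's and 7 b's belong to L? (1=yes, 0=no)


Language requires equal numbers of a's and b's
PDA pushes for each 'a', pops for each 'b'
Number of a's = 6
Number of b's = 7
6 != 7 -> Reject

0


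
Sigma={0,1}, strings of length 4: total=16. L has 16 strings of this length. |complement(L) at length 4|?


Alphabet: {0,1}
String length: 4
Total strings of length 4 = 2^4 = 16
Strings in L = 16
Complement = total - |L|
= 16 - 16
= 0

0


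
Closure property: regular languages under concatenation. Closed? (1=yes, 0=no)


Regular languages are closed under:
- Union (DFA product construction)
- Intersection (DFA product construction)
- Complement (swap accept/reject states)
- Concatenation (NFA construction)
- Kleene star (NFA construction)
concatenation is in this list
Therefore: closed

1


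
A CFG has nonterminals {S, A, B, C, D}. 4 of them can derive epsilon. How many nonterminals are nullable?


Nonterminals: {S, A, B, C, D}
A nonterminal is nullable if it can derive epsilon
Counting nullable nonterminals: 4
Total nullable = 4

4


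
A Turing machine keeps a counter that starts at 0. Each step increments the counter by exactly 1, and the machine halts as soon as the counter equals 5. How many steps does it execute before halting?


Counter starts at 0. Counting sequence:
  Step 1: counter = 1
  Step 2: counter = 2
  Step 3: counter = 3
  Step 4: counter = 4
  Step 5: counter = 5
Counter reached 5 -> halt
Total steps = 5

5


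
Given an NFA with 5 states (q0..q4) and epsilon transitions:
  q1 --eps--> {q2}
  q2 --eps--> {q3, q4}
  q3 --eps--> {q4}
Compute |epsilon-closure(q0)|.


Starting from q0
Initialize closure = {q0}
q0 has no outgoing epsilon transitions -> nothing to add
Final closure: {q0}
Size = 1

1


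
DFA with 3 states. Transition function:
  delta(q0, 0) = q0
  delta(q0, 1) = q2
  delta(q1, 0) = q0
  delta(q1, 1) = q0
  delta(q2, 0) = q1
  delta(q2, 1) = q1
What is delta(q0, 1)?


Looking up transition function:
delta(q0, 1) in the table
Row: q0, Column: 1
Result: q2

q2


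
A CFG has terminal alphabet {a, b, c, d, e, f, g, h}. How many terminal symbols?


Terminal symbols: a, b, c, d, e, f, g, h
Counting each: a (#1), b (#2), c (#3), d (#4), e (#5), f (#6), g (#7), h (#8)
Total = 8

8


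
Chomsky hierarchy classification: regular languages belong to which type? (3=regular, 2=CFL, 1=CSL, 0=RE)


Chomsky hierarchy levels:
  Type 3: Regular (DFA/NFA/regex)
  Type 2: Context-free (PDA)
  Type 1: Context-sensitive
  Type 0: Recursively enumerable (TM)
'regular' corresponds to Type 3

3


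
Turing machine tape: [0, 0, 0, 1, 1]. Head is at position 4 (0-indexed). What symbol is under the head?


Tape: [0, 0, 0, 1, 1]
Positions: 0 1 2 3 4
Values:    0 0 0 1 1
Head at position 4
tape[4] = 1

1


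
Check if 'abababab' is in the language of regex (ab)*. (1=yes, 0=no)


Pattern: (ab)*
String: 'abababab'
Pattern requires: zero or more repetitions of 'ab'
Pairs: ['ab', 'ab', 'ab', 'ab']
All pairs are 'ab'? Yes
Result: 1

1


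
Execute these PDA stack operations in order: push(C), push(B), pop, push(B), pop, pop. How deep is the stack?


Tracing stack operations:
  push(C) -> stack = [C], depth=1
  push(B) -> stack = [C,B], depth=2
  pop -> removed B, stack = [C], depth=1
  push(B) -> stack = [C,B], depth=2
  pop -> removed B, stack = [C], depth=1
  pop -> removed C, stack = [], depth=0
Final depth = 0

0


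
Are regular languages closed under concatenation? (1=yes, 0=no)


Regular languages are closed under:
- Union (DFA product construction)
- Intersection (DFA product construction)
- Complement (swap accept/reject states)
- Concatenation (NFA construction)
- Kleene star (NFA construction)
concatenation is in this list
Therefore: closed

1


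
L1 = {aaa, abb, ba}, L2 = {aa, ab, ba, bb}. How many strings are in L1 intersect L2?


L1 = {aaa, abb, ba}
L2 = {aa, ab, ba, bb}
Checking each string in L1 against L2:
  'aaa': in L2? No
  'abb': in L2? No
  'ba': in L2? Yes
Intersection = {ba}
|L1 ∩ L2| = 1

1


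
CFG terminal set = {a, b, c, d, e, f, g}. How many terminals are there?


Terminal symbols: a, b, c, d, e, f, g
Counting each: a (#1), b (#2), c (#3), d (#4), e (#5), f (#6), g (#7)
Total = 7

7


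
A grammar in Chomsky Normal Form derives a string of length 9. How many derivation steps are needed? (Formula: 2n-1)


Chomsky Normal Form derivation:
String length n = 9
Each step either:
  - Splits a nonterminal into two (n-1 such steps)
  - Converts a nonterminal to terminal (n such steps)
Total = (n-1) + n = 2n - 1
= 2(9) - 1
= 18 - 1
= 17

17


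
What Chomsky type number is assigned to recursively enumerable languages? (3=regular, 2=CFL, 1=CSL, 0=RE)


Chomsky hierarchy levels:
  Type 3: Regular (DFA/NFA/regex)
  Type 2: Context-free (PDA)
  Type 1: Context-sensitive
  Type 0: Recursively enumerable (TM)
'recursively enumerable' corresponds to Type 0

0


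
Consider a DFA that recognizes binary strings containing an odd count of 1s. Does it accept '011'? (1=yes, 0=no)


DFA has 2 states: q_even (start, accept=no) and q_odd
Processing string '011' character by character:
  Position 0: read '0', 1-count=0 -> q_even (no change)
  Position 1: read '1', 1-count=1 -> q_odd
  Position 2: read '1', 1-count=2 -> q_even
Final state: q_even, total 1s = 2 (even); the DFA requires an odd count -> reject

0


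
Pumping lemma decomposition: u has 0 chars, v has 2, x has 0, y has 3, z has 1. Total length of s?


|s| = |u| + |v| + |x| + |y| + |z|
= 0 + 2 + 0 + 3 + 1
= 2 + 0 + 4
= 2 + 4
= 6

6


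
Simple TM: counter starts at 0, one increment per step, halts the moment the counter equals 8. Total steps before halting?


Counter starts at 0. Counting sequence:
  Step 1: counter = 1
  Step 2: counter = 2
  Step 3: counter = 3
  Step 4: counter = 4
  Step 5: counter = 5
  Step 6: counter = 6
  Step 7: counter = 7
  Step 8: counter = 8
Counter reached 8 -> halt
Total steps = 8

8


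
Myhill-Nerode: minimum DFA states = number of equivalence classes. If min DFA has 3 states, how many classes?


Myhill-Nerode theorem:
Number of equivalence classes = number of states in minimal DFA
Minimal DFA states = 3
Therefore equivalence classes = 3

3


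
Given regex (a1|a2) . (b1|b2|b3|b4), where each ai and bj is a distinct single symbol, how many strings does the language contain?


First group: 2 alternatives
Second group: 4 alternatives
Concatenation: each choice from group 1 pairs with each from group 2
Total = 2 x 4 = 8

8


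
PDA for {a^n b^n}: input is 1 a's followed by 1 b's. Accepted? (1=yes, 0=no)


Language requires equal numbers of a's and b's
PDA pushes for each 'a', pops for each 'b'
Number of a's = 1
Number of b's = 1
1 == 1 -> Accept

1


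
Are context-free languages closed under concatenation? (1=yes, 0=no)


CFL closure properties:
  Closed under: union, concatenation, Kleene star
  NOT closed under: intersection, complement
Operation 'concatenation' is in closed list -> Yes (closed)

1


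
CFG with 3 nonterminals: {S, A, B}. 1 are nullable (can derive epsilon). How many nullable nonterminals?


Nonterminals: {S, A, B}
A nonterminal is nullable if it can derive epsilon
Counting nullable nonterminals: 1
Total nullable = 1

1


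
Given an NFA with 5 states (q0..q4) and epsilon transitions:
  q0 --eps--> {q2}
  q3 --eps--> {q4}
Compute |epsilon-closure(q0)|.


Starting from q0
Initialize closure = {q0}
Follow epsilon from q0 -> add q2
Final closure: {q0, q2}
Size = 2

2


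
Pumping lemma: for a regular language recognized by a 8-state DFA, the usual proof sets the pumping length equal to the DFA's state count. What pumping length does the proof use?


Pumping lemma for regular languages (standard proof):
Take p = |Q|, the number of DFA states.
Any string of length >= |Q| passes through |Q|+1 states while reading its first |Q| symbols,
so by pigeonhole some state repeats, giving the loop that can be pumped.
Here |Q| = 8
Therefore the proof uses p = 8

8


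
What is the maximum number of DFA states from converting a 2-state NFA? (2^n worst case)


NFA has 2 states
Subset construction: each DFA state = subset of NFA states
Maximum subsets = 2^2
2^2 = 4

4


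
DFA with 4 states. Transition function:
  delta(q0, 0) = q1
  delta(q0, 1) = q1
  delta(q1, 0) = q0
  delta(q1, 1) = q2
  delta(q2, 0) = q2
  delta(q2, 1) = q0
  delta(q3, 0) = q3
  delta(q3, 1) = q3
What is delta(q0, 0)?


Looking up transition function:
delta(q0, 0) in the table
Row: q0, Column: 0
Result: q1

q1


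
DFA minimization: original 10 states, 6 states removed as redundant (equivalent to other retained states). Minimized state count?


Original DFA: 10 states
Redundant states removed: 6
Minimized states = original - removed
= 10 - 6
= 4

4


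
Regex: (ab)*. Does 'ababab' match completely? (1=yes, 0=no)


Pattern: (ab)*
String: 'ababab'
Pattern requires: zero or more repetitions of 'ab'
Pairs: ['ab', 'ab', 'ab']
All pairs are 'ab'? Yes
Result: 1

1


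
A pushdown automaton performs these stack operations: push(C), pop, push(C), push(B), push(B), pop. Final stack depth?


Tracing stack operations:
  push(C) -> stack = [C], depth=1
  pop -> removed C, stack = [], depth=0
  push(C) -> stack = [C], depth=1
  push(B) -> stack = [C,B], depth=2
  push(B) -> stack = [C,B,B], depth=3
  pop -> removed B, stack = [C,B], depth=2
Final depth = 2

2


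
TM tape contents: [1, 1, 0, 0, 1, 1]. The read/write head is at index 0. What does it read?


Tape: [1, 1, 0, 0, 1, 1]
Positions: 0 1 2 3 4 5
Values:    1 1 0 0 1 1
Head at position 0
tape[0] = 1

1


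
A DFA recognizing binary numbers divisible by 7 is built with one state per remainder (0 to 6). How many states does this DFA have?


Divisibility by 7 is tracked via the remainder mod 7: 0, 1, ..., 6
The construction assigns one state to each remainder
Number of remainders = 7

7


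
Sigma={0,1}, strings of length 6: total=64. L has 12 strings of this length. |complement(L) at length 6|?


Alphabet: {0,1}
String length: 6
Total strings of length 6 = 2^6 = 64
Strings in L = 12
Complement = total - |L|
= 64 - 12
= 52

52


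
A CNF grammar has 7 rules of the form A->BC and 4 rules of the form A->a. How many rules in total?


CNF allows two rule forms:
  A -> BC (binary): 7 rules
  A -> a (terminal): 4 rules
Total = 7 + 4 = 11

11


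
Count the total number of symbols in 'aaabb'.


String: 'aaabb'
Counting characters:
  'a' appears 3 time(s)
  'b' appears 2 time(s)
Total length = 3 + 2 = 5

5


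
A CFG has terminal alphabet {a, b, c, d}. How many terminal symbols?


Terminal symbols: a, b, c, d
Counting each: a (#1), b (#2), c (#3), d (#4)
Total = 4

4


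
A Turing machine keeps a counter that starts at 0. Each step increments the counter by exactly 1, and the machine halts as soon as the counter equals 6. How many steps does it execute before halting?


Counter starts at 0. Counting sequence:
  Step 1: counter = 1
  Step 2: counter = 2
  Step 3: counter = 3
  Step 4: counter = 4
  Step 5: counter = 5
  Step 6: counter = 6
Counter reached 6 -> halt
Total steps = 6

6


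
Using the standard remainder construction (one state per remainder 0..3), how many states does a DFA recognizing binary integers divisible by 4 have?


Divisibility by 4 is tracked via the remainder mod 4: 0, 1, ..., 3
The construction assigns one state to each remainder
Number of remainders = 4

4


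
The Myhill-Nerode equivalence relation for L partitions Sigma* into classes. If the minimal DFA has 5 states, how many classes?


Myhill-Nerode theorem:
Number of equivalence classes = number of states in minimal DFA
Minimal DFA states = 5
Therefore equivalence classes = 5

5


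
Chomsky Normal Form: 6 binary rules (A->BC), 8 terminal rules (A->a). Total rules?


CNF allows two rule forms:
  A -> BC (binary): 6 rules
  A -> a (terminal): 8 rules
Total = 6 + 8 = 14

14


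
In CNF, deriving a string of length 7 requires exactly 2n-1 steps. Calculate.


Chomsky Normal Form derivation:
String length n = 7
Each step either:
  - Splits a nonterminal into two (n-1 such steps)
  - Converts a nonterminal to terminal (n such steps)
Total = (n-1) + n = 2n - 1
= 2(7) - 1
= 14 - 1
= 13

13


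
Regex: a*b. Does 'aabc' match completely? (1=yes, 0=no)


Pattern: a*b
String: 'aabc'
Pattern requires: zero or more 'a's followed by exactly one 'b'
Found 2 leading 'a's
Remaining: 'bc'
Remaining is not 'b' -> no match
Result: 0

0


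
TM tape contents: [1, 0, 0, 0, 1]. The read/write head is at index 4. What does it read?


Tape: [1, 0, 0, 0, 1]
Positions: 0 1 2 3 4
Values:    1 0 0 0 1
Head at position 4
tape[4] = 1

1


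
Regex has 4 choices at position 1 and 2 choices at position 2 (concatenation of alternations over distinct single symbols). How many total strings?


First group: 4 alternatives
Second group: 2 alternatives
Concatenation: each choice from group 1 pairs with each from group 2
Total = 4 x 2 = 8

8


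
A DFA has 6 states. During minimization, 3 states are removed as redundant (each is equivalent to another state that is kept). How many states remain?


Original DFA: 6 states
Redundant states removed: 3
Minimized states = original - removed
= 6 - 3
= 3

3


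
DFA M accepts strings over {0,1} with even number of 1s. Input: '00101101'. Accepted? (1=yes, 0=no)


DFA has 2 states: q_even (start, accept=yes) and q_odd
Processing string '00101101' character by character:
  Position 0: read '0', 1-count=0 -> q_even (no change)
  Position 1: read '0', 1-count=0 -> q_even (no change)
  Position 2: read '1', 1-count=1 -> q_odd
  Position 3: read '0', 1-count=1 -> q_odd (no change)
  Position 4: read '1', 1-count=2 -> q_even
  Position 5: read '1', 1-count=3 -> q_odd
  Position 6: read '0', 1-count=3 -> q_odd (no change)
  Position 7: read '1', 1-count=4 -> q_even
Final state: q_even, total 1s = 4 (even); the DFA requires an even count -> accept

1


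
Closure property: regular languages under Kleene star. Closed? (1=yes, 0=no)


Regular languages are closed under:
- Union (DFA product construction)
- Intersection (DFA product construction)
- Complement (swap accept/reject states)
- Concatenation (NFA construction)
- Kleene star (NFA construction)
Kleene star is in this list
Therefore: closed

1


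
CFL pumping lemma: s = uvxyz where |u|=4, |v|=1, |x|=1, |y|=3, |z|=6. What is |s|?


|s| = |u| + |v| + |x| + |y| + |z|
= 4 + 1 + 1 + 3 + 6
= 5 + 1 + 9
= 6 + 9
= 15

15


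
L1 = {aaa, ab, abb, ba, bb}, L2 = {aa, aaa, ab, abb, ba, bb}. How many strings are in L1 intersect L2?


L1 = {aaa, ab, abb, ba, bb}
L2 = {aa, aaa, ab, abb, ba, bb}
Checking each string in L1 against L2:
  'aaa': in L2? Yes
  'ab': in L2? Yes
  'abb': in L2? Yes
  'ba': in L2? Yes
  'bb': in L2? Yes
Intersection = {aaa, ab, abb, ba, bb}
|L1 ∩ L2| = 5

5


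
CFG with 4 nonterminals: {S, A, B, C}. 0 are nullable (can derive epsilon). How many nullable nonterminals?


Nonterminals: {S, A, B, C}
A nonterminal is nullable if it can derive epsilon
Counting nullable nonterminals: 0
Total nullable = 0

0


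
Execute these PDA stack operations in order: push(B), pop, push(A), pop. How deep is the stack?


Tracing stack operations:
  push(B) -> stack = [B], depth=1
  pop -> removed B, stack = [], depth=0
  push(A) -> stack = [A], depth=1
  pop -> removed A, stack = [], depth=0
Final depth = 0

0


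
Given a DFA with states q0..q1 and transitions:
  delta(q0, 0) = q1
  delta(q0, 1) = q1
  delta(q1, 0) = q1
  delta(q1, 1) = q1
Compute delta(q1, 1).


Looking up transition function:
delta(q1, 1) in the table
Row: q1, Column: 1
Result: q1

q1


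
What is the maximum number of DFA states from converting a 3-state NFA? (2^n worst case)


NFA has 3 states
Subset construction: each DFA state = subset of NFA states
Maximum subsets = 2^3
2^3 = 8

8


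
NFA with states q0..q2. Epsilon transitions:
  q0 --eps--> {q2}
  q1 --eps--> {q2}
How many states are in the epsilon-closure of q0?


Starting from q0
Initialize closure = {q0}
Follow epsilon from q0 -> add q2
Final closure: {q0, q2}
Size = 2

2


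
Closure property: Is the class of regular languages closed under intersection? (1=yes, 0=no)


Regular languages are closed under all standard operations:
- Union: Yes (product construction)
- Intersection: Yes (product construction)
- Complement: Yes (swap accept/reject)
- Concatenation: Yes (NFA construction)
Operation: intersection -> Closed

1


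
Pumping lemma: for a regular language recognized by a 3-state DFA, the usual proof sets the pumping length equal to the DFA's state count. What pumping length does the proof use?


Pumping lemma for regular languages (standard proof):
Take p = |Q|, the number of DFA states.
Any string of length >= |Q| passes through |Q|+1 states while reading its first |Q| symbols,
so by pigeonhole some state repeats, giving the loop that can be pumped.
Here |Q| = 3
Therefore the proof uses p = 3

3


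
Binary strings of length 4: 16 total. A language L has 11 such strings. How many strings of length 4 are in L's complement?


Alphabet: {0,1}
String length: 4
Total strings of length 4 = 2^4 = 16
Strings in L = 11
Complement = total - |L|
= 16 - 11
= 5

5


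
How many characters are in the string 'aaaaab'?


String: 'aaaaab'
Counting characters:
  'a' appears 5 time(s)
  'b' appears 1 time(s)
Total length = 5 + 1 = 6

6


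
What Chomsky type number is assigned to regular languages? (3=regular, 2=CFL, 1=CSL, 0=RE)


Chomsky hierarchy levels:
  Type 3: Regular (DFA/NFA/regex)
  Type 2: Context-free (PDA)
  Type 1: Context-sensitive
  Type 0: Recursively enumerable (TM)
'regular' corresponds to Type 3

3


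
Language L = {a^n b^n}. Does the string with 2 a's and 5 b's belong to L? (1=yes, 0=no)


Language requires equal numbers of a's and b's
PDA pushes for each 'a', pops for each 'b'
Number of a's = 2
Number of b's = 5
2 != 5 -> Reject

0


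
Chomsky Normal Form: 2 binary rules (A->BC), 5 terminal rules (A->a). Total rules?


CNF allows two rule forms:
  A -> BC (binary): 2 rules
  A -> a (terminal): 5 rules
Total = 2 + 5 = 7

7


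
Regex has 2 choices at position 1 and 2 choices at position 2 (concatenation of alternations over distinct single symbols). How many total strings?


First group: 2 alternatives
Second group: 2 alternatives
Concatenation: each choice from group 1 pairs with each from group 2
Total = 2 x 2 = 4

4


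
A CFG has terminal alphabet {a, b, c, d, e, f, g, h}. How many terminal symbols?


Terminal symbols: a, b, c, d, e, f, g, h
Counting each: a (#1), b (#2), c (#3), d (#4), e (#5), f (#6), g (#7), h (#8)
Total = 8

8


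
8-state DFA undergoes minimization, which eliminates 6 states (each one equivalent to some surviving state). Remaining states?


Original DFA: 8 states
Redundant states removed: 6
Minimized states = original - removed
= 8 - 6
= 2

2


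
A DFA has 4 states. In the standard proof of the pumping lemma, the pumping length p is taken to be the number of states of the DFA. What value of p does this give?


Pumping lemma for regular languages (standard proof):
Take p = |Q|, the number of DFA states.
Any string of length >= |Q| passes through |Q|+1 states while reading its first |Q| symbols,
so by pigeonhole some state repeats, giving the loop that can be pumped.
Here |Q| = 4
Therefore the proof uses p = 4

4


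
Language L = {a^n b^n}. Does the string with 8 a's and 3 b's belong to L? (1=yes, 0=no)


Language requires equal numbers of a's and b's
PDA pushes for each 'a', pops for each 'b'
Number of a's = 8
Number of b's = 3
8 != 3 -> Reject

0


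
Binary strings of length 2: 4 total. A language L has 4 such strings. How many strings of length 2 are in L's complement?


Alphabet: {0,1}
String length: 2
Total strings of length 2 = 2^2 = 4
Strings in L = 4
Complement = total - |L|
= 4 - 4
= 0

0


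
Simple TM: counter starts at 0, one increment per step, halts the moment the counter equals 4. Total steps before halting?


Counter starts at 0. Counting sequence:
  Step 1: counter = 1
  Step 2: counter = 2
  Step 3: counter = 3
  Step 4: counter = 4
Counter reached 4 -> halt
Total steps = 4

4


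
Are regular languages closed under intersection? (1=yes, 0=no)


Regular languages are closed under:
- Union (DFA product construction)
- Intersection (DFA product construction)
- Complement (swap accept/reject states)
- Concatenation (NFA construction)
- Kleene star (NFA construction)
intersection is in this list
Therefore: closed

1


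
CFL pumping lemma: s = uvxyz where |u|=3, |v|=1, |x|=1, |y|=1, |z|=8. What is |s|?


|s| = |u| + |v| + |x| + |y| + |z|
= 3 + 1 + 1 + 1 + 8
= 4 + 1 + 9
= 5 + 9
= 14

14


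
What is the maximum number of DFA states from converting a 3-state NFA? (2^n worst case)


NFA has 3 states
Subset construction: each DFA state = subset of NFA states
Maximum subsets = 2^3
2^3 = 8

8


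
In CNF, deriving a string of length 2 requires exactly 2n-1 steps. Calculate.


Chomsky Normal Form derivation:
String length n = 2
Each step either:
  - Splits a nonterminal into two (n-1 such steps)
  - Converts a nonterminal to terminal (n such steps)
Total = (n-1) + n = 2n - 1
= 2(2) - 1
= 4 - 1
= 3

3


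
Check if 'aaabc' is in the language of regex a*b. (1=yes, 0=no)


Pattern: a*b
String: 'aaabc'
Pattern requires: zero or more 'a's followed by exactly one 'b'
Found 3 leading 'a's
Remaining: 'bc'
Remaining is not 'b' -> no match
Result: 0

0


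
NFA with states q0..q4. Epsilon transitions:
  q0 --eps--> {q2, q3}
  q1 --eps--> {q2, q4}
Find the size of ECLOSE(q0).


Starting from q0
Initialize closure = {q0}
Follow epsilon from q0 -> add q2
Follow epsilon from q0 -> add q3
Final closure: {q0, q2, q3}
Size = 3

3


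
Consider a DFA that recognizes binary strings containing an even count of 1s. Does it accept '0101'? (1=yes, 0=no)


DFA has 2 states: q_even (start, accept=yes) and q_odd
Processing string '0101' character by character:
  Position 0: read '0', 1-count=0 -> q_even (no change)
  Position 1: read '1', 1-count=1 -> q_odd
  Position 2: read '0', 1-count=1 -> q_odd (no change)
  Position 3: read '1', 1-count=2 -> q_even
Final state: q_even, total 1s = 2 (even); the DFA requires an even count -> accept

1


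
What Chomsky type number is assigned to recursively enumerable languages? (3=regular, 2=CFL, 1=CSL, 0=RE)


Chomsky hierarchy levels:
  Type 3: Regular (DFA/NFA/regex)
  Type 2: Context-free (PDA)
  Type 1: Context-sensitive
  Type 0: Recursively enumerable (TM)
'recursively enumerable' corresponds to Type 0

0


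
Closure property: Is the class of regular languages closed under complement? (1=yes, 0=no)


Regular languages are closed under all standard operations:
- Union: Yes (product construction)
- Intersection: Yes (product construction)
- Complement: Yes (swap accept/reject)
- Concatenation: Yes (NFA construction)
Operation: complement -> Closed

1


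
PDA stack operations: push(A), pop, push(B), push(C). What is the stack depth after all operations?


Tracing stack operations:
  push(A) -> stack = [A], depth=1
  pop -> removed A, stack = [], depth=0
  push(B) -> stack = [B], depth=1
  push(C) -> stack = [B,C], depth=2
Final depth = 2

2


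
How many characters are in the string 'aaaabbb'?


String: 'aaaabbb'
Counting characters:
  'a' appears 4 time(s)
  'b' appears 3 time(s)
Total length = 4 + 3 = 7

7


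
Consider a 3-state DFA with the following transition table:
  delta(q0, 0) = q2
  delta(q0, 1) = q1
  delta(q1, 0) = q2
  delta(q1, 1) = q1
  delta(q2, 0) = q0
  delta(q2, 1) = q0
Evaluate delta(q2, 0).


Looking up transition function:
delta(q2, 0) in the table
Row: q2, Column: 0
Result: q0

q0


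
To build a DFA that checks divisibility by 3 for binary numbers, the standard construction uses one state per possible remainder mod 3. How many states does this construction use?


Divisibility by 3 is tracked via the remainder mod 3: 0, 1, ..., 2
The construction assigns one state to each remainder
Number of remainders = 3

3


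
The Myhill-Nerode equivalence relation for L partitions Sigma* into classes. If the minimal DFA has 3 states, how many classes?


Myhill-Nerode theorem:
Number of equivalence classes = number of states in minimal DFA
Minimal DFA states = 3
Therefore equivalence classes = 3

3


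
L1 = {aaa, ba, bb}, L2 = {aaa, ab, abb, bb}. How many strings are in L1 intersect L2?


L1 = {aaa, ba, bb}
L2 = {aaa, ab, abb, bb}
Checking each string in L1 against L2:
  'aaa': in L2? Yes
  'ba': in L2? No
  'bb': in L2? Yes
Intersection = {aaa, bb}
|L1 ∩ L2| = 2

2


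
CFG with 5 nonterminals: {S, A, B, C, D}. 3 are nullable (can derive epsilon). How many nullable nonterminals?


Nonterminals: {S, A, B, C, D}
A nonterminal is nullable if it can derive epsilon
Counting nullable nonterminals: 3
Total nullable = 3

3


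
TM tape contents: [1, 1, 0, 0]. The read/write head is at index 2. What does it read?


Tape: [1, 1, 0, 0]
Positions: 0 1 2 3
Values:    1 1 0 0
Head at position 2
tape[2] = 0

0


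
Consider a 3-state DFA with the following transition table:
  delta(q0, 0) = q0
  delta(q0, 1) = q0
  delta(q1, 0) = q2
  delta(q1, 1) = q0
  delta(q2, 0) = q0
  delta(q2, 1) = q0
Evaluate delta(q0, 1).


Looking up transition function:
delta(q0, 1) in the table
Row: q0, Column: 1
Result: q0

q0


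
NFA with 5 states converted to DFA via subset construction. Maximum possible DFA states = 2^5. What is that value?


NFA has 5 states
Subset construction: each DFA state = subset of NFA states
Maximum subsets = 2^5
2^5 = 32

32


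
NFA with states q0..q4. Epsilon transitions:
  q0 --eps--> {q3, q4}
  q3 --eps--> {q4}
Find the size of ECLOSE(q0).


Starting from q0
Initialize closure = {q0}
Follow epsilon from q0 -> add q3
Follow epsilon from q0 -> add q4
Final closure: {q0, q3, q4}
Size = 3

3


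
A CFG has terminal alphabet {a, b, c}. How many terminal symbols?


Terminal symbols: a, b, c
Counting each: a (#1), b (#2), c (#3)
Total = 3

3


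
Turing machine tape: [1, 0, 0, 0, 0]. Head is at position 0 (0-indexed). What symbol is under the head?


Tape: [1, 0, 0, 0, 0]
Positions: 0 1 2 3 4
Values:    1 0 0 0 0
Head at position 0
tape[0] = 1

1


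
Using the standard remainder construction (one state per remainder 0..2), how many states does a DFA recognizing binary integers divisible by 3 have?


Divisibility by 3 is tracked via the remainder mod 3: 0, 1, ..., 2
The construction assigns one state to each remainder
Number of remainders = 3

3


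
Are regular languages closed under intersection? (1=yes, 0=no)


Regular languages are closed under all standard operations:
- Union: Yes (product construction)
- Intersection: Yes (product construction)
- Complement: Yes (swap accept/reject)
- Concatenation: Yes (NFA construction)
Operation: intersection -> Closed

1


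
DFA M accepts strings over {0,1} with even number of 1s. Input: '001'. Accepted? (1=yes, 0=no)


DFA has 2 states: q_even (start, accept=yes) and q_odd
Processing string '001' character by character:
  Position 0: read '0', 1-count=0 -> q_even (no change)
  Position 1: read '0', 1-count=0 -> q_even (no change)
  Position 2: read '1', 1-count=1 -> q_odd
Final state: q_odd, total 1s = 1 (odd); the DFA requires an even count -> reject

0


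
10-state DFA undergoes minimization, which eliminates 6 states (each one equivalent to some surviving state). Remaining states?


Original DFA: 10 states
Redundant states removed: 6
Minimized states = original - removed
= 10 - 6
= 4

4


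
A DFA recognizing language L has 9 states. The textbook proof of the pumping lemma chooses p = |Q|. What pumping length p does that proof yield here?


Pumping lemma for regular languages (standard proof):
Take p = |Q|, the number of DFA states.
Any string of length >= |Q| passes through |Q|+1 states while reading its first |Q| symbols,
so by pigeonhole some state repeats, giving the loop that can be pumped.
Here |Q| = 9
Therefore the proof uses p = 9

9


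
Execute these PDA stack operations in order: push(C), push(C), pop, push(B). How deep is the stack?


Tracing stack operations:
  push(C) -> stack = [C], depth=1
  push(C) -> stack = [C,C], depth=2
  pop -> removed C, stack = [C], depth=1
  push(B) -> stack = [C,B], depth=2
Final depth = 2

2


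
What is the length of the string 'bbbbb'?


String: 'bbbbb'
Counting characters:
  'b' appears 5 time(s)
Total length = 0 + 5 = 5

5


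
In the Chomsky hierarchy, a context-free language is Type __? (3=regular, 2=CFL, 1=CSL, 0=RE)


Chomsky hierarchy levels:
  Type 3: Regular (DFA/NFA/regex)
  Type 2: Context-free (PDA)
  Type 1: Context-sensitive
  Type 0: Recursively enumerable (TM)
'context-free' corresponds to Type 2

2


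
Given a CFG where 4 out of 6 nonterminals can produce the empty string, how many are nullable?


Nonterminals: {S, A, B, C, D, E}
A nonterminal is nullable if it can derive epsilon
Counting nullable nonterminals: 4
Total nullable = 4

4


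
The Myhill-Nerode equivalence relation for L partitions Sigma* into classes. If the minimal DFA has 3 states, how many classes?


Myhill-Nerode theorem:
Number of equivalence classes = number of states in minimal DFA
Minimal DFA states = 3
Therefore equivalence classes = 3

3


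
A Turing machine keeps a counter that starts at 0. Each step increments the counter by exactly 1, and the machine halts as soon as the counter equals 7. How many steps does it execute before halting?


Counter starts at 0. Counting sequence:
  Step 1: counter = 1
  Step 2: counter = 2
  Step 3: counter = 3
  Step 4: counter = 4
  Step 5: counter = 5
  Step 6: counter = 6
  Step 7: counter = 7
Counter reached 7 -> halt
Total steps = 7

7


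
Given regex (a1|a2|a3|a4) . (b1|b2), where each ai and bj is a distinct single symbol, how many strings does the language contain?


First group: 4 alternatives
Second group: 2 alternatives
Concatenation: each choice from group 1 pairs with each from group 2
Total = 4 x 2 = 8

8


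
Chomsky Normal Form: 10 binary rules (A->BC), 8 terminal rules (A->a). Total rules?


CNF allows two rule forms:
  A -> BC (binary): 10 rules
  A -> a (terminal): 8 rules
Total = 10 + 8 = 18

18


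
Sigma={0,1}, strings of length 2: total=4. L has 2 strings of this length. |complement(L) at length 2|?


Alphabet: {0,1}
String length: 2
Total strings of length 2 = 2^2 = 4
Strings in L = 2
Complement = total - |L|
= 4 - 2
= 2

2


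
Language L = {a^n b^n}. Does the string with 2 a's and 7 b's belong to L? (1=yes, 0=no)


Language requires equal numbers of a's and b's
PDA pushes for each 'a', pops for each 'b'
Number of a's = 2
Number of b's = 7
2 != 7 -> Reject

0


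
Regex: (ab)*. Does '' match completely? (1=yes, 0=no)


Pattern: (ab)*
String: ''
Pattern requires: zero or more repetitions of 'ab'
Pairs: []
All pairs are 'ab'? Yes
Result: 1

1


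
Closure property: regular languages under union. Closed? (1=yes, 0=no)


Regular languages are closed under:
- Union (DFA product construction)
- Intersection (DFA product construction)
- Complement (swap accept/reject states)
- Concatenation (NFA construction)
- Kleene star (NFA construction)
union is in this list
Therefore: closed

1


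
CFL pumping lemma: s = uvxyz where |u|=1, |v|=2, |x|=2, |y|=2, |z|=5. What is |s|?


|s| = |u| + |v| + |x| + |y| + |z|
= 1 + 2 + 2 + 2 + 5
= 3 + 2 + 7
= 5 + 7
= 12

12


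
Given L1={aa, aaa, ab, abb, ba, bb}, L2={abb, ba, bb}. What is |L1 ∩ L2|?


L1 = {aa, aaa, ab, abb, ba, bb}
L2 = {abb, ba, bb}
Checking each string in L1 against L2:
  'aa': in L2? No
  'aaa': in L2? No
  'ab': in L2? No
  'abb': in L2? Yes
  'ba': in L2? Yes
  'bb': in L2? Yes
Intersection = {abb, ba, bb}
|L1 ∩ L2| = 3

3


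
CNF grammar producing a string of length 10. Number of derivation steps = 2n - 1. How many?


Chomsky Normal Form derivation:
String length n = 10
Each step either:
  - Splits a nonterminal into two (n-1 such steps)
  - Converts a nonterminal to terminal (n such steps)
Total = (n-1) + n = 2n - 1
= 2(10) - 1
= 20 - 1
= 19

19


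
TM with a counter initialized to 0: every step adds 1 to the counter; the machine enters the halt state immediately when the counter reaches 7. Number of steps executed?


Counter starts at 0. Counting sequence:
  Step 1: counter = 1
  Step 2: counter = 2
  Step 3: counter = 3
  Step 4: counter = 4
  Step 5: counter = 5
  Step 6: counter = 6
  Step 7: counter = 7
Counter reached 7 -> halt
Total steps = 7

7


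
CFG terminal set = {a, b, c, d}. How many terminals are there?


Terminal symbols: a, b, c, d
Counting each: a (#1), b (#2), c (#3), d (#4)
Total = 4

4


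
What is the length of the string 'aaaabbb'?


String: 'aaaabbb'
Counting characters:
  'a' appears 4 time(s)
  'b' appears 3 time(s)
Total length = 4 + 3 = 7

7


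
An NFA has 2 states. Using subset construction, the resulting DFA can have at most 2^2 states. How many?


NFA has 2 states
Subset construction: each DFA state = subset of NFA states
Maximum subsets = 2^2
2^2 = 4

4


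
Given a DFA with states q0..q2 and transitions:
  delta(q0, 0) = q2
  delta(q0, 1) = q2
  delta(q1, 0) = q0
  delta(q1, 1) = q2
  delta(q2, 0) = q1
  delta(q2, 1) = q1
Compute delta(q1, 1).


Looking up transition function:
delta(q1, 1) in the table
Row: q1, Column: 1
Result: q2

q2


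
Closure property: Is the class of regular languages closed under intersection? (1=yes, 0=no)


Regular languages are closed under all standard operations:
- Union: Yes (product construction)
- Intersection: Yes (product construction)
- Complement: Yes (swap accept/reject)
- Concatenation: Yes (NFA construction)
Operation: intersection -> Closed

1


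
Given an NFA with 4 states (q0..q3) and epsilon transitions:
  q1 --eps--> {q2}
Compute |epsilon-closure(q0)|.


Starting from q0
Initialize closure = {q0}
q0 has no outgoing epsilon transitions -> nothing to add
Final closure: {q0}
Size = 1

1


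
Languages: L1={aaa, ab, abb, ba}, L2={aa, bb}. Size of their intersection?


L1 = {aaa, ab, abb, ba}
L2 = {aa, bb}
Checking each string in L1 against L2:
  'aaa': in L2? No
  'ab': in L2? No
  'abb': in L2? No
  'ba': in L2? No
Intersection = {}
|L1 ∩ L2| = 0

0


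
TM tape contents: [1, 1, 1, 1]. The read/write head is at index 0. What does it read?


Tape: [1, 1, 1, 1]
Positions: 0 1 2 3
Values:    1 1 1 1
Head at position 0
tape[0] = 1

1


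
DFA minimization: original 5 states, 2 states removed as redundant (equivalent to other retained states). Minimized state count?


Original DFA: 5 states
Redundant states removed: 2
Minimized states = original - removed
= 5 - 2
= 3

3


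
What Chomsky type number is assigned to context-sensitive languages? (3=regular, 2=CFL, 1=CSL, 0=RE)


Chomsky hierarchy levels:
  Type 3: Regular (DFA/NFA/regex)
  Type 2: Context-free (PDA)
  Type 1: Context-sensitive
  Type 0: Recursively enumerable (TM)
'context-sensitive' corresponds to Type 1

1


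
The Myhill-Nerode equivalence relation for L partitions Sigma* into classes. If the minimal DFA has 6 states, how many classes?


Myhill-Nerode theorem:
Number of equivalence classes = number of states in minimal DFA
Minimal DFA states = 6
Therefore equivalence classes = 6

6


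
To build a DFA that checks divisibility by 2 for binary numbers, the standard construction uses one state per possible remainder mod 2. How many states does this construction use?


Divisibility by 2 is tracked via the remainder mod 2: 0, 1, ..., 1
The construction assigns one state to each remainder
Number of remainders = 2

2


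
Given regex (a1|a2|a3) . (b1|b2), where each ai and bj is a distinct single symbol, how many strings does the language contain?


First group: 3 alternatives
Second group: 2 alternatives
Concatenation: each choice from group 1 pairs with each from group 2
Total = 3 x 2 = 6

6


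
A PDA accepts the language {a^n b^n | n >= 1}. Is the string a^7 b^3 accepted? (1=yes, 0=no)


Language requires equal numbers of a's and b's
PDA pushes for each 'a', pops for each 'b'
Number of a's = 7
Number of b's = 3
7 != 3 -> Reject

0


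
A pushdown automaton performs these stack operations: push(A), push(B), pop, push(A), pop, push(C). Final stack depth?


Tracing stack operations:
  push(A) -> stack = [A], depth=1
  push(B) -> stack = [A,B], depth=2
  pop -> removed B, stack = [A], depth=1
  push(A) -> stack = [A,A], depth=2
  pop -> removed A, stack = [A], depth=1
  push(C) -> stack = [A,C], depth=2
Final depth = 2

2


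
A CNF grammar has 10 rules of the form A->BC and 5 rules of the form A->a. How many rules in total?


CNF allows two rule forms:
  A -> BC (binary): 10 rules
  A -> a (terminal): 5 rules
Total = 10 + 5 = 15

15


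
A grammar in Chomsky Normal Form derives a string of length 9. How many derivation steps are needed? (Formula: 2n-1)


Chomsky Normal Form derivation:
String length n = 9
Each step either:
  - Splits a nonterminal into two (n-1 such steps)
  - Converts a nonterminal to terminal (n such steps)
Total = (n-1) + n = 2n - 1
= 2(9) - 1
= 18 - 1
= 17

17
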